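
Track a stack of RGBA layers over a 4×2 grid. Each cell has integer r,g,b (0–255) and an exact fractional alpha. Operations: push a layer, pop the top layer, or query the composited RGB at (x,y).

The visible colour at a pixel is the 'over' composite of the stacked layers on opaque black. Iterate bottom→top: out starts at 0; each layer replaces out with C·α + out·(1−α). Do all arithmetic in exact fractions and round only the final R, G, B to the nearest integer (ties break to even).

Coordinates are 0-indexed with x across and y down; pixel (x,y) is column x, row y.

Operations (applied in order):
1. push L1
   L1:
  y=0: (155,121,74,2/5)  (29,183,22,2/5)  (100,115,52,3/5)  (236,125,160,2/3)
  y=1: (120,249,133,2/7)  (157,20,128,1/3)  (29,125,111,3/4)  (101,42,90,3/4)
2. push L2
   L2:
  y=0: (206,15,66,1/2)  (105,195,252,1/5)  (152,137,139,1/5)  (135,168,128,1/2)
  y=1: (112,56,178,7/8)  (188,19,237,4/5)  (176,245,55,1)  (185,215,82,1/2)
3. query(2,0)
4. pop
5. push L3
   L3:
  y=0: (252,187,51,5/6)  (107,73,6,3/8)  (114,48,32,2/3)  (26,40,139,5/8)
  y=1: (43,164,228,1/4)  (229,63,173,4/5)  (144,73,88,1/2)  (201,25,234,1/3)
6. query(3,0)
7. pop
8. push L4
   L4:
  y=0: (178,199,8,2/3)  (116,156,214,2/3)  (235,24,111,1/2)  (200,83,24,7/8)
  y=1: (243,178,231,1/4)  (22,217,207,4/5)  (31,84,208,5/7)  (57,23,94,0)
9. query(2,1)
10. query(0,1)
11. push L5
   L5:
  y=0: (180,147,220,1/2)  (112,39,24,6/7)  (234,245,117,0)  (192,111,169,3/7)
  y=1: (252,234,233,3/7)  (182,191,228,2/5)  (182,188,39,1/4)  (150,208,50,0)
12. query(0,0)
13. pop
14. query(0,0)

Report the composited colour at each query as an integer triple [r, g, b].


(2,0) stack=L1,L2; from [0,0,0]:
L1 α=3/5: [60, 69, 156/5]
L2 α=1/5: [392/5, 413/5, 1319/25]
rounded: [78, 83, 53]

(3,0) stack=L1,L3; from [0,0,0]:
after L1 α=2/3: [472/3, 250/3, 320/3]
after L3 α=5/8: [301/4, 225/4, 1015/8]
rounded: [75, 56, 127]

query (2,1) [L1,L4] — begin 0,0,0
+L1 (α=3/4) → [87/4, 375/4, 333/4]
+L4 (α=5/7) → [397/14, 1215/14, 2413/14]
→ [28, 87, 172]

(0,1) stack=L1,L4; from [0,0,0]:
after L1 α=2/7: [240/7, 498/7, 38]
after L4 α=1/4: [2421/28, 685/7, 345/4]
→ [86, 98, 86]

at x=0,y=0 over L1,L4,L5:
after L1 α=2/5: [62, 242/5, 148/5]
after L4 α=2/3: [418/3, 744/5, 76/5]
after L5 α=1/2: [479/3, 1479/10, 588/5]
→ [160, 148, 118]

(0,0) stack=L1,L4; from [0,0,0]:
after L1 α=2/5: [62, 242/5, 148/5]
after L4 α=2/3: [418/3, 744/5, 76/5]
→ [139, 149, 15]


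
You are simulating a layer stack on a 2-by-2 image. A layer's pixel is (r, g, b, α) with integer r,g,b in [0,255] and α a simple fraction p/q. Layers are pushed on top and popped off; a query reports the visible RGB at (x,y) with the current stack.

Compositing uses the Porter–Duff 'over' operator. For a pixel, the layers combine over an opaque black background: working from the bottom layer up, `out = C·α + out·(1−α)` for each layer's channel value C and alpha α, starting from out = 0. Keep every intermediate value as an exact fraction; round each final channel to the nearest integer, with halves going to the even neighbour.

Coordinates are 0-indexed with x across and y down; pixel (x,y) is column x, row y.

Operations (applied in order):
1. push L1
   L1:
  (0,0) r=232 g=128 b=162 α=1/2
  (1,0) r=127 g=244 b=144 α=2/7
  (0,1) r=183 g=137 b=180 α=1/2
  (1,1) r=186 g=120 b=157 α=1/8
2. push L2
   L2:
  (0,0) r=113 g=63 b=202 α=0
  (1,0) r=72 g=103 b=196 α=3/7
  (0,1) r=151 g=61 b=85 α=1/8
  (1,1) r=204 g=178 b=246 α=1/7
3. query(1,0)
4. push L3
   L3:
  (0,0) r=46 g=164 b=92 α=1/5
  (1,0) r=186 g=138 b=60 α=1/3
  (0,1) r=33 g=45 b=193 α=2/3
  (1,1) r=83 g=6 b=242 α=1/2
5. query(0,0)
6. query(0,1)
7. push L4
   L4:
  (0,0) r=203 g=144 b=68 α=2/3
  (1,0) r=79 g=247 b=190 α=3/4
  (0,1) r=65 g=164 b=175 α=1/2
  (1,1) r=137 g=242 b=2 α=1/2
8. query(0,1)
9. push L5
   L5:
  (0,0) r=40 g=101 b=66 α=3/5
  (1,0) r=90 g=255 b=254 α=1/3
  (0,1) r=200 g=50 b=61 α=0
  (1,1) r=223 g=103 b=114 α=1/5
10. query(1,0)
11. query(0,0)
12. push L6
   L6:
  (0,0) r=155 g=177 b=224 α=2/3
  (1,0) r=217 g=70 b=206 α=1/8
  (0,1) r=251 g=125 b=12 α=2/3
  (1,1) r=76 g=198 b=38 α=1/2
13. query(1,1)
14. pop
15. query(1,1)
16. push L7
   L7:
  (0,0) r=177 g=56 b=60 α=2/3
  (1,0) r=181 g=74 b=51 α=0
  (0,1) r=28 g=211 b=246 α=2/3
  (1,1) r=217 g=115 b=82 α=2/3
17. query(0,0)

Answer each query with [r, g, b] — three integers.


at x=1,y=0 over L1,L2:
+L1 (α=2/7) → [254/7, 488/7, 288/7]
+L2 (α=3/7) → [2528/49, 4115/49, 5268/49]
= [52, 84, 108]

(0,0) stack=L1,L2,L3; from [0,0,0]:
+L1 (α=1/2) → [116, 64, 81]
+L2 (α=0) → [116, 64, 81]
+L3 (α=1/5) → [102, 84, 416/5]
rounded: [102, 84, 83]

(0,1) stack=L1,L2,L3; from [0,0,0]:
+L1 (α=1/2) → [183/2, 137/2, 90]
+L2 (α=1/8) → [1583/16, 1081/16, 715/8]
+L3 (α=2/3) → [2639/48, 2521/48, 3803/24]
= [55, 53, 158]

at x=0,y=1 over L1,L2,L3,L4:
after L1 α=1/2: [183/2, 137/2, 90]
after L2 α=1/8: [1583/16, 1081/16, 715/8]
after L3 α=2/3: [2639/48, 2521/48, 3803/24]
after L4 α=1/2: [5759/96, 10393/96, 8003/48]
rounded: [60, 108, 167]

(1,0) stack=L1,L2,L3,L4,L5; from [0,0,0]:
L1 α=2/7: [254/7, 488/7, 288/7]
L2 α=3/7: [2528/49, 4115/49, 5268/49]
L3 α=1/3: [14170/147, 14992/147, 4492/49]
L4 α=3/4: [49009/588, 123919/588, 16211/98]
L5 α=1/3: [75469/882, 198889/882, 28657/147]
= [86, 225, 195]

at x=0,y=0 over L1,L2,L3,L4,L5:
after L1 α=1/2: [116, 64, 81]
after L2 α=0: [116, 64, 81]
after L3 α=1/5: [102, 84, 416/5]
after L4 α=2/3: [508/3, 124, 1096/15]
after L5 α=3/5: [1376/15, 551/5, 5162/75]
→ [92, 110, 69]

query (1,1) [L1,L2,L3,L4,L5,L6] — begin 0,0,0
+L1 (α=1/8) → [93/4, 15, 157/8]
+L2 (α=1/7) → [687/14, 268/7, 1455/28]
+L3 (α=1/2) → [1849/28, 155/7, 8231/56]
+L4 (α=1/2) → [5685/56, 1849/14, 8343/112]
+L5 (α=1/5) → [8807/70, 4419/35, 2307/28]
+L6 (α=1/2) → [14127/140, 11349/70, 3371/56]
rounded: [101, 162, 60]

at x=1,y=1 over L1,L2,L3,L4,L5:
after L1 α=1/8: [93/4, 15, 157/8]
after L2 α=1/7: [687/14, 268/7, 1455/28]
after L3 α=1/2: [1849/28, 155/7, 8231/56]
after L4 α=1/2: [5685/56, 1849/14, 8343/112]
after L5 α=1/5: [8807/70, 4419/35, 2307/28]
= [126, 126, 82]

(0,0) stack=L1,L2,L3,L4,L5,L7; from [0,0,0]:
after L1 α=1/2: [116, 64, 81]
after L2 α=0: [116, 64, 81]
after L3 α=1/5: [102, 84, 416/5]
after L4 α=2/3: [508/3, 124, 1096/15]
after L5 α=3/5: [1376/15, 551/5, 5162/75]
after L7 α=2/3: [6686/45, 1111/15, 14162/225]
= [149, 74, 63]


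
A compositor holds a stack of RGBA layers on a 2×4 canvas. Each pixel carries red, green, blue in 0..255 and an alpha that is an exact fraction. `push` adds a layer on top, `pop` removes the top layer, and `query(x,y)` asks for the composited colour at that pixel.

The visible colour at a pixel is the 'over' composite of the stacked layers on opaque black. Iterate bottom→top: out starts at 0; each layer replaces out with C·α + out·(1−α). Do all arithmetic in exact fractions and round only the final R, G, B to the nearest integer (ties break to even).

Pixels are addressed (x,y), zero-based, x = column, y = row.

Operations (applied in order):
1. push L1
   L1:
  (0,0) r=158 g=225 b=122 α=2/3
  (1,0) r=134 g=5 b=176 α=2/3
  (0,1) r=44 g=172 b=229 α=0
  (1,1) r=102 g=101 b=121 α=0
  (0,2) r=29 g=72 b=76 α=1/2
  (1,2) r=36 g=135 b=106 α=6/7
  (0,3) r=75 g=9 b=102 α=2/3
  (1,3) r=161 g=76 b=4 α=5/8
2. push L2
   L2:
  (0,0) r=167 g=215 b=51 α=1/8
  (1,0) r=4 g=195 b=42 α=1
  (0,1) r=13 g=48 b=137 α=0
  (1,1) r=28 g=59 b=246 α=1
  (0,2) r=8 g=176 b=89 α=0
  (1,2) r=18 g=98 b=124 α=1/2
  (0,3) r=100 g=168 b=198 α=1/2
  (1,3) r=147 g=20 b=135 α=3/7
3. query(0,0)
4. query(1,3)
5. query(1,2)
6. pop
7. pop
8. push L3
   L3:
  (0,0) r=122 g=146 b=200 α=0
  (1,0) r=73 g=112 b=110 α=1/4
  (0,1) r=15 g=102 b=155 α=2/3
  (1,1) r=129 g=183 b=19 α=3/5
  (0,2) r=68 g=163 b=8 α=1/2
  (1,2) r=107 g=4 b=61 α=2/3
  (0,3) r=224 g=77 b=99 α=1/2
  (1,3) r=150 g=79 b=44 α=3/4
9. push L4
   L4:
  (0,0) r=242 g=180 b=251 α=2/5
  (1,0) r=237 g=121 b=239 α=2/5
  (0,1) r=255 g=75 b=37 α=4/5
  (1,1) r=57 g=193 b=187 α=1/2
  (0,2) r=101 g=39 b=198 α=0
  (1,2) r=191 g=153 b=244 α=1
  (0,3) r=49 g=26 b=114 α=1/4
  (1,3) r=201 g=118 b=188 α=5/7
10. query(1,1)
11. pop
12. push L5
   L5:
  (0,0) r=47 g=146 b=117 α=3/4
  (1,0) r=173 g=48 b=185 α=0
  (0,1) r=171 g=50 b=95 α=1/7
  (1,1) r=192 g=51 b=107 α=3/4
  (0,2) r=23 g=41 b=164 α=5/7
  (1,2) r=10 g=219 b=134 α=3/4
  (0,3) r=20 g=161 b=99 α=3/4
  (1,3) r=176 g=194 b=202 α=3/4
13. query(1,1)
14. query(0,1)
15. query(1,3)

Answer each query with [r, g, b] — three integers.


at x=0,y=0 over L1,L2:
+L1 (α=2/3) → [316/3, 150, 244/3]
+L2 (α=1/8) → [2713/24, 1265/8, 1861/24]
rounded: [113, 158, 78]

(1,3) stack=L1,L2; from [0,0,0]:
after L1 α=5/8: [805/8, 95/2, 5/2]
after L2 α=3/7: [241/2, 250/7, 415/7]
= [120, 36, 59]

query (1,2) [L1,L2] — begin 0,0,0
+L1 (α=6/7) → [216/7, 810/7, 636/7]
+L2 (α=1/2) → [171/7, 748/7, 752/7]
rounded: [24, 107, 107]

query (1,1) [L3,L4] — begin 0,0,0
L3 α=3/5: [387/5, 549/5, 57/5]
L4 α=1/2: [336/5, 757/5, 496/5]
rounded: [67, 151, 99]

query (1,1) [L3,L5] — begin 0,0,0
+L3 (α=3/5) → [387/5, 549/5, 57/5]
+L5 (α=3/4) → [3267/20, 657/10, 831/10]
rounded: [163, 66, 83]

(0,1) stack=L3,L5; from [0,0,0]:
+L3 (α=2/3) → [10, 68, 310/3]
+L5 (α=1/7) → [33, 458/7, 715/7]
rounded: [33, 65, 102]

query (1,3) [L3,L5] — begin 0,0,0
after L3 α=3/4: [225/2, 237/4, 33]
after L5 α=3/4: [1281/8, 2565/16, 639/4]
rounded: [160, 160, 160]


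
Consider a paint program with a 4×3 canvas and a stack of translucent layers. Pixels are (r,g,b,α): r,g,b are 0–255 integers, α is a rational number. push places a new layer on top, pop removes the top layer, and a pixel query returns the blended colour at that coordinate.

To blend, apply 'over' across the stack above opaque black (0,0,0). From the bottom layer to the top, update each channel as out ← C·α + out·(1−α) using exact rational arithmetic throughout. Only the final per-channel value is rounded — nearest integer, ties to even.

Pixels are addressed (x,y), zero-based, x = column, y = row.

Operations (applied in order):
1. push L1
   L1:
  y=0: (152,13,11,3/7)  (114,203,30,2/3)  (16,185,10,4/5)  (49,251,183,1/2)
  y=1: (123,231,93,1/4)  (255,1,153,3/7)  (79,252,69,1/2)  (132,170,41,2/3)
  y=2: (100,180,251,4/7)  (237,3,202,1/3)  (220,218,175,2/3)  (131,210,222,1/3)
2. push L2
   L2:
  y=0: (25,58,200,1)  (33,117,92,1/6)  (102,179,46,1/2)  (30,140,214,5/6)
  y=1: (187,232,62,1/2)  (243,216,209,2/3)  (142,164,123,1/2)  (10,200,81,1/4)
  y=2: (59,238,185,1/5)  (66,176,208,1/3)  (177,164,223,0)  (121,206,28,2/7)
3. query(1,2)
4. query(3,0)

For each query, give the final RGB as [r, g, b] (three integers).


at x=1,y=2 over L1,L2:
L1 α=1/3: [79, 1, 202/3]
L2 α=1/3: [224/3, 178/3, 1028/9]
= [75, 59, 114]

query (3,0) [L1,L2] — begin 0,0,0
+L1 (α=1/2) → [49/2, 251/2, 183/2]
+L2 (α=5/6) → [349/12, 1651/12, 2323/12]
→ [29, 138, 194]


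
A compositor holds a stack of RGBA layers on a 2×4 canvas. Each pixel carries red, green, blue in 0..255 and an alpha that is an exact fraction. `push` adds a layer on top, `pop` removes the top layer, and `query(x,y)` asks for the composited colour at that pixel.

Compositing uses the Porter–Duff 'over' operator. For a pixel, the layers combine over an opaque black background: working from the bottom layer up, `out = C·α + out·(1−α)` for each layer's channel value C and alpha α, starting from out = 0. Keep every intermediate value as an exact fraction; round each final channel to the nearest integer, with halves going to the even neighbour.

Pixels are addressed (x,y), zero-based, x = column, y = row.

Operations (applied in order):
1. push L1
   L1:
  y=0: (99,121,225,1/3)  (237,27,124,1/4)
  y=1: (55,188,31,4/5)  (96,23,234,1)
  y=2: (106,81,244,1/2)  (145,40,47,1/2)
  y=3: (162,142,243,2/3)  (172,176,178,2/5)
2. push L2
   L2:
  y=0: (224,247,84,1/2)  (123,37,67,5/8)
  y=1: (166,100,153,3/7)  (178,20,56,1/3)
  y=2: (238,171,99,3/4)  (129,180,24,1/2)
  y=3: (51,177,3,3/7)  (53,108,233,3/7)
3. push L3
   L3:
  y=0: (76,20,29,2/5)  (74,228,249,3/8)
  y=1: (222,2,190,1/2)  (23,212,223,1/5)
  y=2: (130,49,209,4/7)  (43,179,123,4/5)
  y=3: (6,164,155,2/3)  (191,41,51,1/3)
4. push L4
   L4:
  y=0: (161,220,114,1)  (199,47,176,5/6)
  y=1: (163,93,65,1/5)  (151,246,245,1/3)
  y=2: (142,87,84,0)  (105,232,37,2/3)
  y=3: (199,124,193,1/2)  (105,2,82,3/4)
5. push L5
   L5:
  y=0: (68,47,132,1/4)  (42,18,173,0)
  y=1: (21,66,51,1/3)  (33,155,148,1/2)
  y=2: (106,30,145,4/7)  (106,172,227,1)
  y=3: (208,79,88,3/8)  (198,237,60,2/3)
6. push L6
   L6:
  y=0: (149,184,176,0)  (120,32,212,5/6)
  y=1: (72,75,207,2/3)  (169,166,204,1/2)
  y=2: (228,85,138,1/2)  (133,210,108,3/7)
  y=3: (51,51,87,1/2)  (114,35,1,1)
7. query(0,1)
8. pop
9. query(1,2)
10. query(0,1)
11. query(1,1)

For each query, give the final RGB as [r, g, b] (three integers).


(0,1) stack=L1,L2,L3,L4,L5,L6; from [0,0,0]:
L1 α=4/5: [44, 752/5, 124/5]
L2 α=3/7: [674/7, 644/5, 2791/35]
L3 α=1/2: [1114/7, 327/5, 9441/70]
L4 α=1/5: [5597/35, 1773/25, 21157/175]
L5 α=1/3: [11929/105, 1732/25, 51239/525]
L6 α=2/3: [27049/315, 5482/75, 268589/1575]
→ [86, 73, 171]

at x=1,y=2 over L1,L2,L3,L4,L5:
L1 α=1/2: [145/2, 20, 47/2]
L2 α=1/2: [403/4, 100, 95/4]
L3 α=4/5: [1091/20, 816/5, 2063/20]
L4 α=2/3: [5291/60, 3136/15, 1181/20]
L5 α=1: [106, 172, 227]
= [106, 172, 227]

query (0,1) [L1,L2,L3,L4,L5] — begin 0,0,0
+L1 (α=4/5) → [44, 752/5, 124/5]
+L2 (α=3/7) → [674/7, 644/5, 2791/35]
+L3 (α=1/2) → [1114/7, 327/5, 9441/70]
+L4 (α=1/5) → [5597/35, 1773/25, 21157/175]
+L5 (α=1/3) → [11929/105, 1732/25, 51239/525]
→ [114, 69, 98]

query (1,1) [L1,L2,L3,L4,L5] — begin 0,0,0
+L1 (α=1) → [96, 23, 234]
+L2 (α=1/3) → [370/3, 22, 524/3]
+L3 (α=1/5) → [1549/15, 60, 553/3]
+L4 (α=1/3) → [5363/45, 122, 1841/9]
+L5 (α=1/2) → [3424/45, 277/2, 3173/18]
= [76, 138, 176]


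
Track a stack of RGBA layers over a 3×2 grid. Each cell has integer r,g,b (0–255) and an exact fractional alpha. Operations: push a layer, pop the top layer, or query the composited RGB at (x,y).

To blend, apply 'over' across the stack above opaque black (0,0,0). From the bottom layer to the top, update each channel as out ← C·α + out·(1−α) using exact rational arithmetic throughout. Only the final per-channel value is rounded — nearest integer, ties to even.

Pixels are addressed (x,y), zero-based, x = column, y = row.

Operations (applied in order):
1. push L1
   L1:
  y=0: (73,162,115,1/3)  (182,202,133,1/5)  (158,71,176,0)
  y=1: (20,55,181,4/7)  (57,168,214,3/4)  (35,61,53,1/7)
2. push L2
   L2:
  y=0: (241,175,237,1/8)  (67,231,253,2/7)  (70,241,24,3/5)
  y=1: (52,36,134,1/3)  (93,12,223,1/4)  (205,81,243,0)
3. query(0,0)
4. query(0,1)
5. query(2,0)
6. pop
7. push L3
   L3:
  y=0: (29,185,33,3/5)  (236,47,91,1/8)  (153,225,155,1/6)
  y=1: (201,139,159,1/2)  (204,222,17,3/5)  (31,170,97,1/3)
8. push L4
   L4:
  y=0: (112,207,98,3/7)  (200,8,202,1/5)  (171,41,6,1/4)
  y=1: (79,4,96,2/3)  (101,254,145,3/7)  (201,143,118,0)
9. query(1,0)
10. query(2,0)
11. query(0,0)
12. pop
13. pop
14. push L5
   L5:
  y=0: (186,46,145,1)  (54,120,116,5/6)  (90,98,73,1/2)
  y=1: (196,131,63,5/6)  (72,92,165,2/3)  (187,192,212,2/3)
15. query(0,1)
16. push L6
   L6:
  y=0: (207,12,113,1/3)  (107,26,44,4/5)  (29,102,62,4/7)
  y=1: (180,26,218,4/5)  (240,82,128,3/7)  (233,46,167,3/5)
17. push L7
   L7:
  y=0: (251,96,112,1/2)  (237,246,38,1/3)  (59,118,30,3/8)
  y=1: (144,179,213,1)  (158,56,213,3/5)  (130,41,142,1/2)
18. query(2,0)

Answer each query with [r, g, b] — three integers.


query (0,0) [L1,L2] — begin 0,0,0
L1 α=1/3: [73/3, 54, 115/3]
L2 α=1/8: [617/12, 553/8, 379/6]
= [51, 69, 63]

(0,1) stack=L1,L2; from [0,0,0]:
after L1 α=4/7: [80/7, 220/7, 724/7]
after L2 α=1/3: [524/21, 692/21, 2386/21]
→ [25, 33, 114]

(2,0) stack=L1,L2; from [0,0,0]:
after L1 α=0: [0, 0, 0]
after L2 α=3/5: [42, 723/5, 72/5]
rounded: [42, 145, 14]

(1,0) stack=L1,L3,L4; from [0,0,0]:
+L1 (α=1/5) → [182/5, 202/5, 133/5]
+L3 (α=1/8) → [1227/20, 1649/40, 693/20]
+L4 (α=1/5) → [2227/25, 1729/50, 1703/25]
→ [89, 35, 68]

at x=2,y=0 over L1,L3,L4:
+L1 (α=0) → [0, 0, 0]
+L3 (α=1/6) → [51/2, 75/2, 155/6]
+L4 (α=1/4) → [495/8, 307/8, 167/8]
→ [62, 38, 21]

at x=0,y=0 over L1,L3,L4:
after L1 α=1/3: [73/3, 54, 115/3]
after L3 α=3/5: [407/15, 663/5, 527/15]
after L4 α=3/7: [6668/105, 5757/35, 6518/105]
→ [64, 164, 62]

query (0,1) [L1,L5] — begin 0,0,0
after L1 α=4/7: [80/7, 220/7, 724/7]
after L5 α=5/6: [3470/21, 4805/42, 2929/42]
= [165, 114, 70]

at x=2,y=0 over L1,L5,L6,L7:
L1 α=0: [0, 0, 0]
L5 α=1/2: [45, 49, 73/2]
L6 α=4/7: [251/7, 555/7, 715/14]
L7 α=3/8: [1247/28, 5253/56, 4835/112]
rounded: [45, 94, 43]


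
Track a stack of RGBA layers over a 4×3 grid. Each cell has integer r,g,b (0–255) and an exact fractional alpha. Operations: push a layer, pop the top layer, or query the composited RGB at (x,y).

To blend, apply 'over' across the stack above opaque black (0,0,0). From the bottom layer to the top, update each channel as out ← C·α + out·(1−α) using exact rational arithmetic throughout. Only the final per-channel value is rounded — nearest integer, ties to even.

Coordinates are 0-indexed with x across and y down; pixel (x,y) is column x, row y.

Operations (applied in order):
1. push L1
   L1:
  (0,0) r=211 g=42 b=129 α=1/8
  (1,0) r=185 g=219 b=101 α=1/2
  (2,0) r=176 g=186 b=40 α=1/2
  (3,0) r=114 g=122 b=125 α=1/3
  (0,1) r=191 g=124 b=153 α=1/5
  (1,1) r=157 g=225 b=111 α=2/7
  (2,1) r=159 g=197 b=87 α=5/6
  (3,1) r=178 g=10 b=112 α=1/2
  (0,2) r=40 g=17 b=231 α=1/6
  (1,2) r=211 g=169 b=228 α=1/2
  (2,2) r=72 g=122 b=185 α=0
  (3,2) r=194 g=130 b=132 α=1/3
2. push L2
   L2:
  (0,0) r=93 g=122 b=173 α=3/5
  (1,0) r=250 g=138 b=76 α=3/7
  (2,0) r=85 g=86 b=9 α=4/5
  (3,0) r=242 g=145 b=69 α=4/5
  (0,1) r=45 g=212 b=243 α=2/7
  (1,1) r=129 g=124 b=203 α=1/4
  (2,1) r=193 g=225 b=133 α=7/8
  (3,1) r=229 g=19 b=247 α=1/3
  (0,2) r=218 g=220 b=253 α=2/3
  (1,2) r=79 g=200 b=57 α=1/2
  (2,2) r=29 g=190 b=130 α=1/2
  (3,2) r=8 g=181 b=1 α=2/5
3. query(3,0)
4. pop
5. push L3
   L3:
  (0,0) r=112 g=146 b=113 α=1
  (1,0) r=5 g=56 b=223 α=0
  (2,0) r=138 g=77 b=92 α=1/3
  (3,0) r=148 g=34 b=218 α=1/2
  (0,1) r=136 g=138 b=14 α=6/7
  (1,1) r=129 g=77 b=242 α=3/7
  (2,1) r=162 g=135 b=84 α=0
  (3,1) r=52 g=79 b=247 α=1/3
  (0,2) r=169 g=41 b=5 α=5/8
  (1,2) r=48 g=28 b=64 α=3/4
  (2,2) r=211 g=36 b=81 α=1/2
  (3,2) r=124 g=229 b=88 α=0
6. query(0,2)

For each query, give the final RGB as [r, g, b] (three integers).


at x=3,y=0 over L1,L2:
L1 α=1/3: [38, 122/3, 125/3]
L2 α=4/5: [1006/5, 1862/15, 953/15]
rounded: [201, 124, 64]

(0,2) stack=L1,L3; from [0,0,0]:
L1 α=1/6: [20/3, 17/6, 77/2]
L3 α=5/8: [865/8, 427/16, 281/16]
→ [108, 27, 18]


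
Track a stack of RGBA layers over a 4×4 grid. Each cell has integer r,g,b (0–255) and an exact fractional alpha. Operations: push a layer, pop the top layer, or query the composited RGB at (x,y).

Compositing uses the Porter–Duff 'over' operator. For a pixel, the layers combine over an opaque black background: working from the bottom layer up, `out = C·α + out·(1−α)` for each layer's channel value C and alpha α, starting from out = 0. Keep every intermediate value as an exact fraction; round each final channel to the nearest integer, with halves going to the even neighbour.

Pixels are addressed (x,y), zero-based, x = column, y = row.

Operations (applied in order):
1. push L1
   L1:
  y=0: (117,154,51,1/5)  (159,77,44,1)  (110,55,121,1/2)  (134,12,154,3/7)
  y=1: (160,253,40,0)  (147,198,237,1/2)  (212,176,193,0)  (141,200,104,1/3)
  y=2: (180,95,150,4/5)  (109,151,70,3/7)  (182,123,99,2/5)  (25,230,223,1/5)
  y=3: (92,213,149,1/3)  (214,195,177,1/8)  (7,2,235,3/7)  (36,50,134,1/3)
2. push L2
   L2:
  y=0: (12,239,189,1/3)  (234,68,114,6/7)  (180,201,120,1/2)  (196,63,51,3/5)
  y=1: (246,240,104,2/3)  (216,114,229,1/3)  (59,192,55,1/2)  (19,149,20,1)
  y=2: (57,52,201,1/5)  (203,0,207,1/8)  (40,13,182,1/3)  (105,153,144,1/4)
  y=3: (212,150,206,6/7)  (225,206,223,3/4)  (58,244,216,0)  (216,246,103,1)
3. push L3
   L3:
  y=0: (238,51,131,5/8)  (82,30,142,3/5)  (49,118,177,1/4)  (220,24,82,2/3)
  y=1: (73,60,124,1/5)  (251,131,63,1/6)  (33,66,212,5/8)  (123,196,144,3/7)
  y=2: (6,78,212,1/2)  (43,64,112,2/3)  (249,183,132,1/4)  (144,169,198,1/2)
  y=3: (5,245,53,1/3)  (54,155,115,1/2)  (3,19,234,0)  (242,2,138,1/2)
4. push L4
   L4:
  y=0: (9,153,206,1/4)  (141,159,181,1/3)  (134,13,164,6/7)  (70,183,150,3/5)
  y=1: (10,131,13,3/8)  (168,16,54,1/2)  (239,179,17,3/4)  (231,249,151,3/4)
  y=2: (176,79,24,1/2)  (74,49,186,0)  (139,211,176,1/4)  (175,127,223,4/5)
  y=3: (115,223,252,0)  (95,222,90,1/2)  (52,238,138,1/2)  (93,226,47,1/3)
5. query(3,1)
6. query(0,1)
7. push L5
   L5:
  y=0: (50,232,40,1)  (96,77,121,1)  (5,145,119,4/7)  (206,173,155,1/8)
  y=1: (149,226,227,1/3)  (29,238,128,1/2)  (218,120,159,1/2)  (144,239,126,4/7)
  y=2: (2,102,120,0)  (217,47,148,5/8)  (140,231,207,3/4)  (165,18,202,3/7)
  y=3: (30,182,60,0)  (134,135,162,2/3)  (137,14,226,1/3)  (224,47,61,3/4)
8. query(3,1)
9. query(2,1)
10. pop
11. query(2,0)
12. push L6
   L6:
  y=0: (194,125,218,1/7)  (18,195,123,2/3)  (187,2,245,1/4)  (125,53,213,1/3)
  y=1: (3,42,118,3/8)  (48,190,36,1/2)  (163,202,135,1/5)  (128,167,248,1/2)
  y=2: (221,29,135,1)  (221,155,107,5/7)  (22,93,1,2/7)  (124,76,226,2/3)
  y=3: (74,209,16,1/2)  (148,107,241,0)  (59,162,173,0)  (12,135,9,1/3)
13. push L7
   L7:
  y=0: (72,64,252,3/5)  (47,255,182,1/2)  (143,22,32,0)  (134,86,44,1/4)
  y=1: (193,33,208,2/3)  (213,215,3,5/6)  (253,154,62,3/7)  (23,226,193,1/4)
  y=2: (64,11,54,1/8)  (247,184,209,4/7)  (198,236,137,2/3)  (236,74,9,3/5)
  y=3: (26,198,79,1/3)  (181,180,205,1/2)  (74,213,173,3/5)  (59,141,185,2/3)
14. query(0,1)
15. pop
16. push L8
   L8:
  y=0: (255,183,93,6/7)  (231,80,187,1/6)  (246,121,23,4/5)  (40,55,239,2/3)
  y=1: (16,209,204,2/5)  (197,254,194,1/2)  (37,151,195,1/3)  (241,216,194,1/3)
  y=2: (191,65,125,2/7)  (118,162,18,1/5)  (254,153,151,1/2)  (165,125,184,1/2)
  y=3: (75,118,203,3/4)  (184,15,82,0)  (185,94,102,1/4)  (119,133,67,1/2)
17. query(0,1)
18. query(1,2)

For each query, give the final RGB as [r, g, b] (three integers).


at x=3,y=1 over L1,L2,L3,L4:
+L1 (α=1/3) → [47, 200/3, 104/3]
+L2 (α=1) → [19, 149, 20]
+L3 (α=3/7) → [445/7, 1184/7, 512/7]
+L4 (α=3/4) → [1324/7, 6413/28, 3683/28]
rounded: [189, 229, 132]

at x=0,y=1 over L1,L2,L3,L4:
+L1 (α=0) → [0, 0, 0]
+L2 (α=2/3) → [164, 160, 208/3]
+L3 (α=1/5) → [729/5, 140, 1204/15]
+L4 (α=3/8) → [759/8, 1093/8, 1321/24]
= [95, 137, 55]

at x=3,y=1 over L1,L2,L3,L4,L5:
+L1 (α=1/3) → [47, 200/3, 104/3]
+L2 (α=1) → [19, 149, 20]
+L3 (α=3/7) → [445/7, 1184/7, 512/7]
+L4 (α=3/4) → [1324/7, 6413/28, 3683/28]
+L5 (α=4/7) → [8004/49, 46007/196, 25161/196]
= [163, 235, 128]

(2,1) stack=L1,L2,L3,L4,L5; from [0,0,0]:
+L1 (α=0) → [0, 0, 0]
+L2 (α=1/2) → [59/2, 96, 55/2]
+L3 (α=5/8) → [507/16, 309/4, 2285/16]
+L4 (α=3/4) → [11979/64, 2457/16, 3101/64]
+L5 (α=1/2) → [25931/128, 4377/32, 13277/128]
= [203, 137, 104]

(2,0) stack=L1,L2,L3,L4; from [0,0,0]:
L1 α=1/2: [55, 55/2, 121/2]
L2 α=1/2: [235/2, 457/4, 361/4]
L3 α=1/4: [803/8, 1843/16, 1791/16]
L4 α=6/7: [7235/56, 3091/112, 2505/16]
rounded: [129, 28, 157]

query (0,1) [L1,L2,L3,L4,L6,L7] — begin 0,0,0
+L1 (α=0) → [0, 0, 0]
+L2 (α=2/3) → [164, 160, 208/3]
+L3 (α=1/5) → [729/5, 140, 1204/15]
+L4 (α=3/8) → [759/8, 1093/8, 1321/24]
+L6 (α=3/8) → [3867/64, 6473/64, 15101/192]
+L7 (α=2/3) → [28571/192, 10697/192, 94973/576]
rounded: [149, 56, 165]

at x=0,y=1 over L1,L2,L3,L4,L6,L8:
L1 α=0: [0, 0, 0]
L2 α=2/3: [164, 160, 208/3]
L3 α=1/5: [729/5, 140, 1204/15]
L4 α=3/8: [759/8, 1093/8, 1321/24]
L6 α=3/8: [3867/64, 6473/64, 15101/192]
L8 α=2/5: [13649/320, 46171/320, 41213/320]
= [43, 144, 129]

(1,2) stack=L1,L2,L3,L4,L6,L8; from [0,0,0]:
after L1 α=3/7: [327/7, 453/7, 30]
after L2 α=1/8: [265/4, 453/8, 417/8]
after L3 α=2/3: [203/4, 1477/24, 2209/24]
after L4 α=0: [203/4, 1477/24, 2209/24]
after L6 α=5/7: [2413/14, 10777/84, 8629/84]
after L8 α=1/5: [5652/35, 14179/105, 9007/105]
→ [161, 135, 86]


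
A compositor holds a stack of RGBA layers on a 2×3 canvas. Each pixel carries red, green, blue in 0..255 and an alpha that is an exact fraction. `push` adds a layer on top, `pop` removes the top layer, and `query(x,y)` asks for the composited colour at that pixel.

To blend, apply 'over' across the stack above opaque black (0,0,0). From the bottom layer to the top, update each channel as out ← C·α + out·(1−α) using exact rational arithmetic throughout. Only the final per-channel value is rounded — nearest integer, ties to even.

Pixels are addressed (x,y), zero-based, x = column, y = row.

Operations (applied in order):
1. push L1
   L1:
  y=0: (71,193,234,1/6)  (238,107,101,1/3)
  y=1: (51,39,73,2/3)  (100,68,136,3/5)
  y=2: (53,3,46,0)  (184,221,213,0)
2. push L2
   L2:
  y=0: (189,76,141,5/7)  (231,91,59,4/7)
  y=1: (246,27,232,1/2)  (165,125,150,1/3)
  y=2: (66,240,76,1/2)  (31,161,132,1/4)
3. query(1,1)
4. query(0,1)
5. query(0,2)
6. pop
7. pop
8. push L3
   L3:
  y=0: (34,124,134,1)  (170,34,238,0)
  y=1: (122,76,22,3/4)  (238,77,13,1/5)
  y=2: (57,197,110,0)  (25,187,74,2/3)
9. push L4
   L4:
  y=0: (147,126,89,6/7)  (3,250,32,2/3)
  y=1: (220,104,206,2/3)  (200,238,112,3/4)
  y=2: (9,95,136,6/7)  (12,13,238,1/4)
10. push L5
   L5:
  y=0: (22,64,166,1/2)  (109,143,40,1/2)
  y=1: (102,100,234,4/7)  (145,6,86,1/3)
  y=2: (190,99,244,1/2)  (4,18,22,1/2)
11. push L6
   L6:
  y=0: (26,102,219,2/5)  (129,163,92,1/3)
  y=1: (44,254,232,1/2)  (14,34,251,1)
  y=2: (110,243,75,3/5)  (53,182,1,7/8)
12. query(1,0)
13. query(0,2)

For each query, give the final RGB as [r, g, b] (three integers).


(1,1) stack=L1,L2; from [0,0,0]:
+L1 (α=3/5) → [60, 204/5, 408/5]
+L2 (α=1/3) → [95, 1033/15, 522/5]
rounded: [95, 69, 104]

query (0,1) [L1,L2] — begin 0,0,0
+L1 (α=2/3) → [34, 26, 146/3]
+L2 (α=1/2) → [140, 53/2, 421/3]
rounded: [140, 26, 140]

query (0,2) [L1,L2] — begin 0,0,0
L1 α=0: [0, 0, 0]
L2 α=1/2: [33, 120, 38]
rounded: [33, 120, 38]

(1,0) stack=L3,L4,L5,L6; from [0,0,0]:
after L3 α=0: [0, 0, 0]
after L4 α=2/3: [2, 500/3, 64/3]
after L5 α=1/2: [111/2, 929/6, 92/3]
after L6 α=1/3: [80, 1418/9, 460/9]
rounded: [80, 158, 51]

(0,2) stack=L3,L4,L5,L6; from [0,0,0]:
+L3 (α=0) → [0, 0, 0]
+L4 (α=6/7) → [54/7, 570/7, 816/7]
+L5 (α=1/2) → [692/7, 1263/14, 1262/7]
+L6 (α=3/5) → [3694/35, 6366/35, 4099/35]
= [106, 182, 117]


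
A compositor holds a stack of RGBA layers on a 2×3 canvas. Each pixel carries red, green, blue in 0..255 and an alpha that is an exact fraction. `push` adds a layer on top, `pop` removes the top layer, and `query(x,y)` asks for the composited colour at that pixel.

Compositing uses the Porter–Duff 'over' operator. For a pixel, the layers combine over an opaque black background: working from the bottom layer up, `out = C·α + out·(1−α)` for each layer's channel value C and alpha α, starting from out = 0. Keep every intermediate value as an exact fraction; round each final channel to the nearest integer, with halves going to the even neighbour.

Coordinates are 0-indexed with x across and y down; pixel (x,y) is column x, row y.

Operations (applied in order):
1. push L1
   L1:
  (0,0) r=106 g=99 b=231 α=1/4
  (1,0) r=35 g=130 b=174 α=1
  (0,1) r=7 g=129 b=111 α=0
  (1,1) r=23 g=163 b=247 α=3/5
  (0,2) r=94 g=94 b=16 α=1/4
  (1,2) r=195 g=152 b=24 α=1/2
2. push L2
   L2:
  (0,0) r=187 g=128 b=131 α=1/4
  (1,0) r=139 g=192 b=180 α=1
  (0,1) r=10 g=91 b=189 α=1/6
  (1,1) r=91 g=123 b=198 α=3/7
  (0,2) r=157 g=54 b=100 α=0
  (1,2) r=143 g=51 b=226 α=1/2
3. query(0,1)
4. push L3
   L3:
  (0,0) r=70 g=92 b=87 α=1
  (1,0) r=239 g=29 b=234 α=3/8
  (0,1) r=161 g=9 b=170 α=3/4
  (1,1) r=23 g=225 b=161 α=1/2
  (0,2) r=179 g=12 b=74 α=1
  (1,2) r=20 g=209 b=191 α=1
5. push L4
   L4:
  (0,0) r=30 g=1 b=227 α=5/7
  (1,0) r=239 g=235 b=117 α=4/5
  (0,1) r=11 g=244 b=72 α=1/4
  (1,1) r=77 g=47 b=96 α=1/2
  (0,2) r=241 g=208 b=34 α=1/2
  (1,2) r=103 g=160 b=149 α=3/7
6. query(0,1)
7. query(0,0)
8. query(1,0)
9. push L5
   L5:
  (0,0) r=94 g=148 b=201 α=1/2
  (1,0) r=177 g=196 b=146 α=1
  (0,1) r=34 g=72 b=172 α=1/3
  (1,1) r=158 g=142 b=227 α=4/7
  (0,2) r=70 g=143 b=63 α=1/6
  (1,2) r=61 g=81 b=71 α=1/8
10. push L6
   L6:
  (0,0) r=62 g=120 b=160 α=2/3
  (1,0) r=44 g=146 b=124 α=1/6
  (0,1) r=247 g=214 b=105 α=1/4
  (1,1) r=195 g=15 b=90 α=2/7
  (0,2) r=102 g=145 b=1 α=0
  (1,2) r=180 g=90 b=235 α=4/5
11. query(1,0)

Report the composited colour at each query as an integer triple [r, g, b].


(0,1) stack=L1,L2; from [0,0,0]:
L1 α=0: [0, 0, 0]
L2 α=1/6: [5/3, 91/6, 63/2]
= [2, 15, 32]

at x=0,y=1 over L1,L2,L3,L4:
+L1 (α=0) → [0, 0, 0]
+L2 (α=1/6) → [5/3, 91/6, 63/2]
+L3 (α=3/4) → [727/6, 253/24, 1083/8]
+L4 (α=1/4) → [749/8, 2205/32, 3825/32]
= [94, 69, 120]

query (0,0) [L1,L2,L3,L4] — begin 0,0,0
after L1 α=1/4: [53/2, 99/4, 231/4]
after L2 α=1/4: [533/8, 809/16, 1217/16]
after L3 α=1: [70, 92, 87]
after L4 α=5/7: [290/7, 27, 187]
= [41, 27, 187]

query (1,0) [L1,L2,L3,L4] — begin 0,0,0
after L1 α=1: [35, 130, 174]
after L2 α=1: [139, 192, 180]
after L3 α=3/8: [353/2, 1047/8, 801/4]
after L4 α=4/5: [453/2, 8567/40, 2673/20]
rounded: [226, 214, 134]

query (1,0) [L1,L2,L3,L4,L5,L6] — begin 0,0,0
+L1 (α=1) → [35, 130, 174]
+L2 (α=1) → [139, 192, 180]
+L3 (α=3/8) → [353/2, 1047/8, 801/4]
+L4 (α=4/5) → [453/2, 8567/40, 2673/20]
+L5 (α=1) → [177, 196, 146]
+L6 (α=1/6) → [929/6, 563/3, 427/3]
→ [155, 188, 142]


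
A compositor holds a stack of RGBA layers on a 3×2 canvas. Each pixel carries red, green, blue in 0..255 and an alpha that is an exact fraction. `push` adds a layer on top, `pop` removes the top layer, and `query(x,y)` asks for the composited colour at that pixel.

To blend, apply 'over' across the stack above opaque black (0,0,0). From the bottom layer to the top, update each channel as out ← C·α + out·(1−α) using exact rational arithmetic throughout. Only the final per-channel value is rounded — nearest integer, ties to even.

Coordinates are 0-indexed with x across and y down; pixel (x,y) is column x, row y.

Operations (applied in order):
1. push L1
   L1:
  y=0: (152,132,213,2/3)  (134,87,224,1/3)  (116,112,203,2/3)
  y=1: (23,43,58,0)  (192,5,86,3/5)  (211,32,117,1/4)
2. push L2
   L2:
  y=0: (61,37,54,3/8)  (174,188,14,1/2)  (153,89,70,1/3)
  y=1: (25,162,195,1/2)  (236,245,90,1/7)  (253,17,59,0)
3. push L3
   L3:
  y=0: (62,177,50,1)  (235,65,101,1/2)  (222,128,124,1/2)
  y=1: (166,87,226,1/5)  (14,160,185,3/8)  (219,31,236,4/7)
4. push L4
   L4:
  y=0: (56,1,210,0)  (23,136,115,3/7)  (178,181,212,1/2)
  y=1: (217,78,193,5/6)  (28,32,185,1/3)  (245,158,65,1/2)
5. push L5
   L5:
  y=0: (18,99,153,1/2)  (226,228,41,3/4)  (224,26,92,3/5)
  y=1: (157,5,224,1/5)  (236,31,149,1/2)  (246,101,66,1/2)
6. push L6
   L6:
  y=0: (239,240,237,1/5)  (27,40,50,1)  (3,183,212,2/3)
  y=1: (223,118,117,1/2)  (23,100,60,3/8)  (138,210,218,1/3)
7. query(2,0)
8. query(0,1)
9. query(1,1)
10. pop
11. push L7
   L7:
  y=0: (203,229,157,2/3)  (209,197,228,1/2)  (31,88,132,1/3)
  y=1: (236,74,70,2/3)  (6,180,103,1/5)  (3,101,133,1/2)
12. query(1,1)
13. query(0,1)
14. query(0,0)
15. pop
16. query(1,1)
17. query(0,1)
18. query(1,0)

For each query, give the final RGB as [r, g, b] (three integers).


at x=2,y=0 over L1,L2,L3,L4,L5,L6:
+L1 (α=2/3) → [232/3, 224/3, 406/3]
+L2 (α=1/3) → [923/9, 715/9, 1022/9]
+L3 (α=1/2) → [2921/18, 1867/18, 1069/9]
+L4 (α=1/2) → [6125/36, 5125/36, 2977/18]
+L5 (α=3/5) → [18221/90, 6529/90, 5461/45]
+L6 (α=2/3) → [18761/270, 39469/270, 24541/135]
→ [69, 146, 182]

(0,1) stack=L1,L2,L3,L4,L5,L6; from [0,0,0]:
+L1 (α=0) → [0, 0, 0]
+L2 (α=1/2) → [25/2, 81, 195/2]
+L3 (α=1/5) → [216/5, 411/5, 616/5]
+L4 (α=5/6) → [5641/30, 787/10, 5441/30]
+L5 (α=1/5) → [13637/75, 1599/25, 14242/75]
+L6 (α=1/2) → [15181/75, 4549/50, 23017/150]
rounded: [202, 91, 153]

at x=1,y=1 over L1,L2,L3,L4,L5,L6:
L1 α=3/5: [576/5, 3, 258/5]
L2 α=1/7: [4636/35, 263/7, 1998/35]
L3 α=3/8: [2465/28, 4675/56, 5883/56]
L4 α=1/3: [2857/42, 1857/28, 11063/84]
L5 α=1/2: [12769/84, 2725/56, 23579/168]
L6 α=3/8: [69641/672, 30425/448, 148135/1344]
rounded: [104, 68, 110]

query (1,1) [L1,L2,L3,L4,L5,L7] — begin 0,0,0
after L1 α=3/5: [576/5, 3, 258/5]
after L2 α=1/7: [4636/35, 263/7, 1998/35]
after L3 α=3/8: [2465/28, 4675/56, 5883/56]
after L4 α=1/3: [2857/42, 1857/28, 11063/84]
after L5 α=1/2: [12769/84, 2725/56, 23579/168]
after L7 α=1/5: [2579/21, 1049/14, 5581/42]
→ [123, 75, 133]

at x=0,y=1 over L1,L2,L3,L4,L5,L7:
+L1 (α=0) → [0, 0, 0]
+L2 (α=1/2) → [25/2, 81, 195/2]
+L3 (α=1/5) → [216/5, 411/5, 616/5]
+L4 (α=5/6) → [5641/30, 787/10, 5441/30]
+L5 (α=1/5) → [13637/75, 1599/25, 14242/75]
+L7 (α=2/3) → [49037/225, 5299/75, 24742/225]
= [218, 71, 110]

(0,0) stack=L1,L2,L3,L4,L5,L7; from [0,0,0]:
L1 α=2/3: [304/3, 88, 142]
L2 α=3/8: [2069/24, 551/8, 109]
L3 α=1: [62, 177, 50]
L4 α=0: [62, 177, 50]
L5 α=1/2: [40, 138, 203/2]
L7 α=2/3: [446/3, 596/3, 277/2]
→ [149, 199, 138]

(1,1) stack=L1,L2,L3,L4,L5; from [0,0,0]:
after L1 α=3/5: [576/5, 3, 258/5]
after L2 α=1/7: [4636/35, 263/7, 1998/35]
after L3 α=3/8: [2465/28, 4675/56, 5883/56]
after L4 α=1/3: [2857/42, 1857/28, 11063/84]
after L5 α=1/2: [12769/84, 2725/56, 23579/168]
rounded: [152, 49, 140]

(0,1) stack=L1,L2,L3,L4,L5; from [0,0,0]:
+L1 (α=0) → [0, 0, 0]
+L2 (α=1/2) → [25/2, 81, 195/2]
+L3 (α=1/5) → [216/5, 411/5, 616/5]
+L4 (α=5/6) → [5641/30, 787/10, 5441/30]
+L5 (α=1/5) → [13637/75, 1599/25, 14242/75]
= [182, 64, 190]

at x=1,y=0 over L1,L2,L3,L4,L5:
L1 α=1/3: [134/3, 29, 224/3]
L2 α=1/2: [328/3, 217/2, 133/3]
L3 α=1/2: [1033/6, 347/4, 218/3]
L4 α=3/7: [2273/21, 755/7, 1907/21]
L5 α=3/4: [16511/84, 5543/28, 2245/42]
= [197, 198, 53]


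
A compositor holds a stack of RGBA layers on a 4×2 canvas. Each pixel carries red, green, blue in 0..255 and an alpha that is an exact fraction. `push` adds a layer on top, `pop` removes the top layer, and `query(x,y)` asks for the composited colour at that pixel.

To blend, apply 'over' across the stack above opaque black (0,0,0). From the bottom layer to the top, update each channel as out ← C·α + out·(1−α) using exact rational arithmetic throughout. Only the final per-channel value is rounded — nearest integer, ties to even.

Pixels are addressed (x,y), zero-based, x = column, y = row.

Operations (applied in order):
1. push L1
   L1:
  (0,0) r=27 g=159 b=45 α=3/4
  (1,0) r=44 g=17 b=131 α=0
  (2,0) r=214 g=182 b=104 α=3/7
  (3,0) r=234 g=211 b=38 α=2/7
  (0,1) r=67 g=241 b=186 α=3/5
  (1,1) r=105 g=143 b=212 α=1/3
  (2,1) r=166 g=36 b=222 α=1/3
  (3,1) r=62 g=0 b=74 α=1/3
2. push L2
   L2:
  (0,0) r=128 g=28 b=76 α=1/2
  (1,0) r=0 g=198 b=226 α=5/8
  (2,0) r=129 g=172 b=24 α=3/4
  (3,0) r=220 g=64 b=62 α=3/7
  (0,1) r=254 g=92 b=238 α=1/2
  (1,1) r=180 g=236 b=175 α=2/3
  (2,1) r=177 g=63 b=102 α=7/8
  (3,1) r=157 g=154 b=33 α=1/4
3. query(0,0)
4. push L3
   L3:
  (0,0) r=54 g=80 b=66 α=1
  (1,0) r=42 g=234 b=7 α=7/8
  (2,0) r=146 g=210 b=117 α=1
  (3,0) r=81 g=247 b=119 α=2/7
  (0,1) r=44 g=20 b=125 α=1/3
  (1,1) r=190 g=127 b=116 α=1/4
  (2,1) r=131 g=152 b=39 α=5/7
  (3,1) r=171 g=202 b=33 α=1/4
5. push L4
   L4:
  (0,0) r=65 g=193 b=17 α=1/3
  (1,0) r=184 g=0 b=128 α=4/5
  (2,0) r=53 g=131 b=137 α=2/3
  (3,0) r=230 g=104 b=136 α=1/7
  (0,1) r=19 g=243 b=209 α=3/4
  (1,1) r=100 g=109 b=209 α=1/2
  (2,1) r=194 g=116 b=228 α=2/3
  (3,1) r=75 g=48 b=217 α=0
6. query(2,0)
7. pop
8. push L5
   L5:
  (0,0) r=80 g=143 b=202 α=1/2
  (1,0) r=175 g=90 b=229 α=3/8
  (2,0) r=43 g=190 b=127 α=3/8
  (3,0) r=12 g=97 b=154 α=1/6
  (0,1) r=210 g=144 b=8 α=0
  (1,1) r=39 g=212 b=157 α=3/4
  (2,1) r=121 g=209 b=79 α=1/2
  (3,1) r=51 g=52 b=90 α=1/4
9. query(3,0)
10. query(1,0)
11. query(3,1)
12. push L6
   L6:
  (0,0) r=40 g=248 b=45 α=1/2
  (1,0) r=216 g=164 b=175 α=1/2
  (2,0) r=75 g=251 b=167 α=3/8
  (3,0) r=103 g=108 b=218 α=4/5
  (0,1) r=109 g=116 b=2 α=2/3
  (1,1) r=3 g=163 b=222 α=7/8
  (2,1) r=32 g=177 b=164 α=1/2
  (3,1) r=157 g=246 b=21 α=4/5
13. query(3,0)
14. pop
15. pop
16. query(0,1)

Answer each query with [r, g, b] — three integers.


(0,0) stack=L1,L2; from [0,0,0]:
L1 α=3/4: [81/4, 477/4, 135/4]
L2 α=1/2: [593/8, 589/8, 439/8]
→ [74, 74, 55]

at x=2,y=0 over L1,L2,L3,L4:
after L1 α=3/7: [642/7, 78, 312/7]
after L2 α=3/4: [3351/28, 297/2, 204/7]
after L3 α=1: [146, 210, 117]
after L4 α=2/3: [84, 472/3, 391/3]
rounded: [84, 157, 130]

query (3,0) [L1,L2,L3,L5] — begin 0,0,0
+L1 (α=2/7) → [468/7, 422/7, 76/7]
+L2 (α=3/7) → [6492/49, 3032/49, 1606/49]
+L3 (α=2/7) → [40398/343, 39366/343, 19692/343]
+L5 (α=1/6) → [34351/343, 230101/2058, 75641/1029]
= [100, 112, 74]

(1,0) stack=L1,L2,L3,L5; from [0,0,0]:
after L1 α=0: [0, 0, 0]
after L2 α=5/8: [0, 495/4, 565/4]
after L3 α=7/8: [147/4, 7047/32, 761/32]
after L5 α=3/8: [2835/32, 43875/256, 25789/256]
→ [89, 171, 101]

query (3,1) [L1,L2,L3,L5] — begin 0,0,0
+L1 (α=1/3) → [62/3, 0, 74/3]
+L2 (α=1/4) → [219/4, 77/2, 107/4]
+L3 (α=1/4) → [1341/16, 635/8, 453/16]
+L5 (α=1/4) → [4839/64, 2321/32, 2799/64]
= [76, 73, 44]

query (3,0) [L1,L2,L3,L5,L6] — begin 0,0,0
L1 α=2/7: [468/7, 422/7, 76/7]
L2 α=3/7: [6492/49, 3032/49, 1606/49]
L3 α=2/7: [40398/343, 39366/343, 19692/343]
L5 α=1/6: [34351/343, 230101/2058, 75641/1029]
L6 α=4/5: [175667/1715, 1119157/10290, 972929/5145]
= [102, 109, 189]

(0,1) stack=L1,L2,L3; from [0,0,0]:
L1 α=3/5: [201/5, 723/5, 558/5]
L2 α=1/2: [1471/10, 1183/10, 874/5]
L3 α=1/3: [1691/15, 1283/15, 791/5]
→ [113, 86, 158]


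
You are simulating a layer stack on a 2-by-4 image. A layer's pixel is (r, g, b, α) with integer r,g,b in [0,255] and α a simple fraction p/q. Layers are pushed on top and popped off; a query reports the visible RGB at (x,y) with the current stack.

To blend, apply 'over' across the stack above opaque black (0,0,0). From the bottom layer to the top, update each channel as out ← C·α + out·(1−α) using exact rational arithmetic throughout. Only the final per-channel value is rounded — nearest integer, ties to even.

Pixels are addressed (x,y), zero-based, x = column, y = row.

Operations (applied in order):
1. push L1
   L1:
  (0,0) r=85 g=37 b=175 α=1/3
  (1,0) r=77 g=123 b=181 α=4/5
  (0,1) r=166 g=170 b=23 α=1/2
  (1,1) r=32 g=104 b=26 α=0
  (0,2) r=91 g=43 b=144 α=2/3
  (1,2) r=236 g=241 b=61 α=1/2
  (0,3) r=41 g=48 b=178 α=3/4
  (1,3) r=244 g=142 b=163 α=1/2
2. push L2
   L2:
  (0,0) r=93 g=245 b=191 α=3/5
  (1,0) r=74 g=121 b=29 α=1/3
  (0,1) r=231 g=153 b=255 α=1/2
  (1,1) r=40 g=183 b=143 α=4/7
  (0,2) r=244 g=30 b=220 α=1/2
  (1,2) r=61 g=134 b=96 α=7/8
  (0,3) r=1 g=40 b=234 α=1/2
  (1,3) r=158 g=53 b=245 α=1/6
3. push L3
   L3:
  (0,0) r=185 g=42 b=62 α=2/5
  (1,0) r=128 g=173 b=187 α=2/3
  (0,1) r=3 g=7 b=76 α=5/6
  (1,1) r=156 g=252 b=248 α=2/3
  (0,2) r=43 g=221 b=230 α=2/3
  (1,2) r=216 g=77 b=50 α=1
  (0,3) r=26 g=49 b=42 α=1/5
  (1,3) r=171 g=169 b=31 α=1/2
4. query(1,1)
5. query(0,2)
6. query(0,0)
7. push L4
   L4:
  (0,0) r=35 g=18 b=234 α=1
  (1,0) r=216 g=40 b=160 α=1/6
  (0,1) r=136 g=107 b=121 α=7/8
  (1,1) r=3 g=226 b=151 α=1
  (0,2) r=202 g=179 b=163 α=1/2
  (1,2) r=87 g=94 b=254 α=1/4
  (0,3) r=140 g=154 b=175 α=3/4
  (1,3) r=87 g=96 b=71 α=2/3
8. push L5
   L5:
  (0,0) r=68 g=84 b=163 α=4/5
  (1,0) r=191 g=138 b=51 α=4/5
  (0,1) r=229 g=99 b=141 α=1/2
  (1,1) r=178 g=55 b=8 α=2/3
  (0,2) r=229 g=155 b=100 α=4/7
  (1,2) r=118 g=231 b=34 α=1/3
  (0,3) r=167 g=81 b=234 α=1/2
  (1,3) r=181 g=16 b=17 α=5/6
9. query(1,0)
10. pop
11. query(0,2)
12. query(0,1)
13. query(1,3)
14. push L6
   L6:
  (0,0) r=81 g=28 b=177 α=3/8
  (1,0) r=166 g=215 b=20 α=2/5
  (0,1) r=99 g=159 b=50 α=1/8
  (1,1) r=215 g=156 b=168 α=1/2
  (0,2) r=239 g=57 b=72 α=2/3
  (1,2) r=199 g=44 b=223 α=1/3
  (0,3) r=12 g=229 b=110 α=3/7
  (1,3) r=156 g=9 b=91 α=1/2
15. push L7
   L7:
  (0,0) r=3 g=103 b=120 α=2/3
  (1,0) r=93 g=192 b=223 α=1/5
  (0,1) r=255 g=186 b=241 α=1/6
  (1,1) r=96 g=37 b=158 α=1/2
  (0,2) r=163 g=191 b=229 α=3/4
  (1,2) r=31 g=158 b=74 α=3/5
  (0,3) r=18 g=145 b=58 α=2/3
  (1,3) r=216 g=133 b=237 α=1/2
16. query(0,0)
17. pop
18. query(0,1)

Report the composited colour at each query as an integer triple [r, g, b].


query (1,1) [L1,L2,L3] — begin 0,0,0
+L1 (α=0) → [0, 0, 0]
+L2 (α=4/7) → [160/7, 732/7, 572/7]
+L3 (α=2/3) → [2344/21, 1420/7, 1348/7]
= [112, 203, 193]

(0,2) stack=L1,L2,L3; from [0,0,0]:
+L1 (α=2/3) → [182/3, 86/3, 96]
+L2 (α=1/2) → [457/3, 88/3, 158]
+L3 (α=2/3) → [715/9, 1414/9, 206]
= [79, 157, 206]

at x=0,y=0 over L1,L2,L3:
+L1 (α=1/3) → [85/3, 37/3, 175/3]
+L2 (α=3/5) → [1007/15, 2279/15, 2069/15]
+L3 (α=2/5) → [2857/25, 2699/25, 2689/25]
= [114, 108, 108]

(1,0) stack=L1,L2,L3,L4,L5; from [0,0,0]:
+L1 (α=4/5) → [308/5, 492/5, 724/5]
+L2 (α=1/3) → [986/15, 1589/15, 531/5]
+L3 (α=2/3) → [4826/45, 6779/45, 2401/15]
+L4 (α=1/6) → [3385/27, 7139/54, 2881/18]
+L5 (α=4/5) → [24013/135, 36947/270, 6553/90]
rounded: [178, 137, 73]

(0,2) stack=L1,L2,L3,L4; from [0,0,0]:
+L1 (α=2/3) → [182/3, 86/3, 96]
+L2 (α=1/2) → [457/3, 88/3, 158]
+L3 (α=2/3) → [715/9, 1414/9, 206]
+L4 (α=1/2) → [2533/18, 3025/18, 369/2]
rounded: [141, 168, 184]

(0,1) stack=L1,L2,L3,L4; from [0,0,0]:
after L1 α=1/2: [83, 85, 23/2]
after L2 α=1/2: [157, 119, 533/4]
after L3 α=5/6: [86/3, 77/3, 2053/24]
after L4 α=7/8: [1471/12, 581/6, 22381/192]
rounded: [123, 97, 117]

at x=1,y=3 over L1,L2,L3,L4:
+L1 (α=1/2) → [122, 71, 163/2]
+L2 (α=1/6) → [128, 68, 435/4]
+L3 (α=1/2) → [299/2, 237/2, 559/8]
+L4 (α=2/3) → [647/6, 207/2, 565/8]
= [108, 104, 71]

(0,0) stack=L1,L2,L3,L4,L6,L7; from [0,0,0]:
+L1 (α=1/3) → [85/3, 37/3, 175/3]
+L2 (α=3/5) → [1007/15, 2279/15, 2069/15]
+L3 (α=2/5) → [2857/25, 2699/25, 2689/25]
+L4 (α=1) → [35, 18, 234]
+L6 (α=3/8) → [209/4, 87/4, 1701/8]
+L7 (α=2/3) → [233/12, 911/12, 1207/8]
= [19, 76, 151]

at x=0,y=1 over L1,L2,L3,L4,L6:
after L1 α=1/2: [83, 85, 23/2]
after L2 α=1/2: [157, 119, 533/4]
after L3 α=5/6: [86/3, 77/3, 2053/24]
after L4 α=7/8: [1471/12, 581/6, 22381/192]
after L6 α=1/8: [11485/96, 5021/48, 166267/1536]
= [120, 105, 108]
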